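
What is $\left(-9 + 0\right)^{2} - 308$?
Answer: $-227$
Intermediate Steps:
$\left(-9 + 0\right)^{2} - 308 = \left(-9\right)^{2} - 308 = 81 - 308 = -227$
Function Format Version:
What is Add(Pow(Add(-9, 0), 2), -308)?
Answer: -227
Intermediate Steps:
Add(Pow(Add(-9, 0), 2), -308) = Add(Pow(-9, 2), -308) = Add(81, -308) = -227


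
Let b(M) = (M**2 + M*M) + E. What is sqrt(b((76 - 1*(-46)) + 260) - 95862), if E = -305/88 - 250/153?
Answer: sqrt(986868877786)/2244 ≈ 442.70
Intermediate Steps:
E = -68665/13464 (E = -305*1/88 - 250*1/153 = -305/88 - 250/153 = -68665/13464 ≈ -5.0999)
b(M) = -68665/13464 + 2*M**2 (b(M) = (M**2 + M*M) - 68665/13464 = (M**2 + M**2) - 68665/13464 = 2*M**2 - 68665/13464 = -68665/13464 + 2*M**2)
sqrt(b((76 - 1*(-46)) + 260) - 95862) = sqrt((-68665/13464 + 2*((76 - 1*(-46)) + 260)**2) - 95862) = sqrt((-68665/13464 + 2*((76 + 46) + 260)**2) - 95862) = sqrt((-68665/13464 + 2*(122 + 260)**2) - 95862) = sqrt((-68665/13464 + 2*382**2) - 95862) = sqrt((-68665/13464 + 2*145924) - 95862) = sqrt((-68665/13464 + 291848) - 95862) = sqrt(3929372807/13464 - 95862) = sqrt(2638686839/13464) = sqrt(986868877786)/2244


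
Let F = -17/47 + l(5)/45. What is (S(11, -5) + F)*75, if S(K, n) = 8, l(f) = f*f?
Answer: 86650/141 ≈ 614.54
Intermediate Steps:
l(f) = f²
F = 82/423 (F = -17/47 + 5²/45 = -17*1/47 + 25*(1/45) = -17/47 + 5/9 = 82/423 ≈ 0.19385)
(S(11, -5) + F)*75 = (8 + 82/423)*75 = (3466/423)*75 = 86650/141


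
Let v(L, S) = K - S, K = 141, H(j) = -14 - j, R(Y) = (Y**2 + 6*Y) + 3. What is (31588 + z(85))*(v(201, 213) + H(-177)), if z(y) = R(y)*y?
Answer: 62727938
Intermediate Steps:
R(Y) = 3 + Y**2 + 6*Y
z(y) = y*(3 + y**2 + 6*y) (z(y) = (3 + y**2 + 6*y)*y = y*(3 + y**2 + 6*y))
v(L, S) = 141 - S
(31588 + z(85))*(v(201, 213) + H(-177)) = (31588 + 85*(3 + 85**2 + 6*85))*((141 - 1*213) + (-14 - 1*(-177))) = (31588 + 85*(3 + 7225 + 510))*((141 - 213) + (-14 + 177)) = (31588 + 85*7738)*(-72 + 163) = (31588 + 657730)*91 = 689318*91 = 62727938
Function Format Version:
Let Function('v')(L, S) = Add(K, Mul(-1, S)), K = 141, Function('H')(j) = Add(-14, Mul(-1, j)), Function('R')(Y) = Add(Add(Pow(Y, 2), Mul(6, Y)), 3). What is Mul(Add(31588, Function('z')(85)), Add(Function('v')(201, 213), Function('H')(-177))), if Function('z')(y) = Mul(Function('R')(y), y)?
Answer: 62727938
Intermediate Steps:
Function('R')(Y) = Add(3, Pow(Y, 2), Mul(6, Y))
Function('z')(y) = Mul(y, Add(3, Pow(y, 2), Mul(6, y))) (Function('z')(y) = Mul(Add(3, Pow(y, 2), Mul(6, y)), y) = Mul(y, Add(3, Pow(y, 2), Mul(6, y))))
Function('v')(L, S) = Add(141, Mul(-1, S))
Mul(Add(31588, Function('z')(85)), Add(Function('v')(201, 213), Function('H')(-177))) = Mul(Add(31588, Mul(85, Add(3, Pow(85, 2), Mul(6, 85)))), Add(Add(141, Mul(-1, 213)), Add(-14, Mul(-1, -177)))) = Mul(Add(31588, Mul(85, Add(3, 7225, 510))), Add(Add(141, -213), Add(-14, 177))) = Mul(Add(31588, Mul(85, 7738)), Add(-72, 163)) = Mul(Add(31588, 657730), 91) = Mul(689318, 91) = 62727938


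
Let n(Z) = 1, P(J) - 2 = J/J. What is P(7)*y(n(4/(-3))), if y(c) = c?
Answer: 3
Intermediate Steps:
P(J) = 3 (P(J) = 2 + J/J = 2 + 1 = 3)
P(7)*y(n(4/(-3))) = 3*1 = 3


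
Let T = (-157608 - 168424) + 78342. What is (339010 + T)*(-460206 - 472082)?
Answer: -85136540160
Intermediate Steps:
T = -247690 (T = -326032 + 78342 = -247690)
(339010 + T)*(-460206 - 472082) = (339010 - 247690)*(-460206 - 472082) = 91320*(-932288) = -85136540160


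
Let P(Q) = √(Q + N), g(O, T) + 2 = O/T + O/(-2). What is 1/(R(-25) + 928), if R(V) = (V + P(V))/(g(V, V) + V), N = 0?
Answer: 338931/315155668 + 135*I/315155668 ≈ 0.0010754 + 4.2836e-7*I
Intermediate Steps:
g(O, T) = -2 - O/2 + O/T (g(O, T) = -2 + (O/T + O/(-2)) = -2 + (O/T + O*(-½)) = -2 + (O/T - O/2) = -2 + (-O/2 + O/T) = -2 - O/2 + O/T)
P(Q) = √Q (P(Q) = √(Q + 0) = √Q)
R(V) = (V + √V)/(-1 + V/2) (R(V) = (V + √V)/((-2 - V/2 + V/V) + V) = (V + √V)/((-2 - V/2 + 1) + V) = (V + √V)/((-1 - V/2) + V) = (V + √V)/(-1 + V/2))
1/(R(-25) + 928) = 1/(2*(-25 + √(-25))/(-2 - 25) + 928) = 1/(2*(-25 + 5*I)/(-27) + 928) = 1/(2*(-1/27)*(-25 + 5*I) + 928) = 1/((50/27 - 10*I/27) + 928) = 1/(25106/27 - 10*I/27) = 729*(25106/27 + 10*I/27)/630311336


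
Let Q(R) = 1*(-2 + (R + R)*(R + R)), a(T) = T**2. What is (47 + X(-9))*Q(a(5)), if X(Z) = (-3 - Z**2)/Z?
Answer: 422162/3 ≈ 1.4072e+5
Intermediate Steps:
Q(R) = -2 + 4*R**2 (Q(R) = 1*(-2 + (2*R)*(2*R)) = 1*(-2 + 4*R**2) = -2 + 4*R**2)
X(Z) = (-3 - Z**2)/Z
(47 + X(-9))*Q(a(5)) = (47 + (-1*(-9) - 3/(-9)))*(-2 + 4*(5**2)**2) = (47 + (9 - 3*(-1/9)))*(-2 + 4*25**2) = (47 + (9 + 1/3))*(-2 + 4*625) = (47 + 28/3)*(-2 + 2500) = (169/3)*2498 = 422162/3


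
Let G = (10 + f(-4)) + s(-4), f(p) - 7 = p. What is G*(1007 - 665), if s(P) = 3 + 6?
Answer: 7524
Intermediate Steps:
f(p) = 7 + p
s(P) = 9
G = 22 (G = (10 + (7 - 4)) + 9 = (10 + 3) + 9 = 13 + 9 = 22)
G*(1007 - 665) = 22*(1007 - 665) = 22*342 = 7524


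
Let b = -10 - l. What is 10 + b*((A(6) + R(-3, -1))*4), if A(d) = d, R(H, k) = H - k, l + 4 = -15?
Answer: 154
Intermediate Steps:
l = -19 (l = -4 - 15 = -19)
b = 9 (b = -10 - 1*(-19) = -10 + 19 = 9)
10 + b*((A(6) + R(-3, -1))*4) = 10 + 9*((6 + (-3 - 1*(-1)))*4) = 10 + 9*((6 + (-3 + 1))*4) = 10 + 9*((6 - 2)*4) = 10 + 9*(4*4) = 10 + 9*16 = 10 + 144 = 154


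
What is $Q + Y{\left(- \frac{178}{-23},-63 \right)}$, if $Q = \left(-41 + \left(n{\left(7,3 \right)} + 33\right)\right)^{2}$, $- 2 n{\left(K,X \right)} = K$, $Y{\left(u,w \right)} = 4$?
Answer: $\frac{545}{4} \approx 136.25$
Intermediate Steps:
$n{\left(K,X \right)} = - \frac{K}{2}$
$Q = \frac{529}{4}$ ($Q = \left(-41 + \left(\left(- \frac{1}{2}\right) 7 + 33\right)\right)^{2} = \left(-41 + \left(- \frac{7}{2} + 33\right)\right)^{2} = \left(-41 + \frac{59}{2}\right)^{2} = \left(- \frac{23}{2}\right)^{2} = \frac{529}{4} \approx 132.25$)
$Q + Y{\left(- \frac{178}{-23},-63 \right)} = \frac{529}{4} + 4 = \frac{545}{4}$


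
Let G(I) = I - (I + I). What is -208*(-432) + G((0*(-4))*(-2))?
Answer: 89856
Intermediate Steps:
G(I) = -I (G(I) = I - 2*I = -I)
-208*(-432) + G((0*(-4))*(-2)) = -208*(-432) - 0*(-4)*(-2) = 89856 - 0*(-2) = 89856 - 1*0 = 89856 + 0 = 89856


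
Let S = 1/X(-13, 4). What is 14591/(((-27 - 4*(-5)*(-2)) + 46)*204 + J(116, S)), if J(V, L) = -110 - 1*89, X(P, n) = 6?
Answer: -14591/4483 ≈ -3.2547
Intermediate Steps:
S = ⅙ (S = 1/6 = ⅙ ≈ 0.16667)
J(V, L) = -199 (J(V, L) = -110 - 89 = -199)
14591/(((-27 - 4*(-5)*(-2)) + 46)*204 + J(116, S)) = 14591/(((-27 - 4*(-5)*(-2)) + 46)*204 - 199) = 14591/(((-27 + 20*(-2)) + 46)*204 - 199) = 14591/(((-27 - 40) + 46)*204 - 199) = 14591/((-67 + 46)*204 - 199) = 14591/(-21*204 - 199) = 14591/(-4284 - 199) = 14591/(-4483) = 14591*(-1/4483) = -14591/4483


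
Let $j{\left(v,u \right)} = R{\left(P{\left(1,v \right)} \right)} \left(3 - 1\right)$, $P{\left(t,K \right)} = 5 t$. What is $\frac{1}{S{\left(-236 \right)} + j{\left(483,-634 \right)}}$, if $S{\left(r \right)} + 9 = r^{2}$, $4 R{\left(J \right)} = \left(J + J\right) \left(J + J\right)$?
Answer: $\frac{1}{55737} \approx 1.7941 \cdot 10^{-5}$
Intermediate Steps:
$R{\left(J \right)} = J^{2}$ ($R{\left(J \right)} = \frac{\left(J + J\right) \left(J + J\right)}{4} = \frac{2 J 2 J}{4} = \frac{4 J^{2}}{4} = J^{2}$)
$j{\left(v,u \right)} = 50$ ($j{\left(v,u \right)} = \left(5 \cdot 1\right)^{2} \left(3 - 1\right) = 5^{2} \cdot 2 = 25 \cdot 2 = 50$)
$S{\left(r \right)} = -9 + r^{2}$
$\frac{1}{S{\left(-236 \right)} + j{\left(483,-634 \right)}} = \frac{1}{\left(-9 + \left(-236\right)^{2}\right) + 50} = \frac{1}{\left(-9 + 55696\right) + 50} = \frac{1}{55687 + 50} = \frac{1}{55737}$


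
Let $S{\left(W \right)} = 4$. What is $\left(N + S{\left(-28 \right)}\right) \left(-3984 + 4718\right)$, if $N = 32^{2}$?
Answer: $754552$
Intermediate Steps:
$N = 1024$
$\left(N + S{\left(-28 \right)}\right) \left(-3984 + 4718\right) = \left(1024 + 4\right) \left(-3984 + 4718\right) = 1028 \cdot 734 = 754552$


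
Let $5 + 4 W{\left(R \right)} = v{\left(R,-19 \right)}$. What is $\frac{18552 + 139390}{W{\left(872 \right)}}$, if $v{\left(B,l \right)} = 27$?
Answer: $\frac{315884}{11} \approx 28717.0$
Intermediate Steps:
$W{\left(R \right)} = \frac{11}{2}$ ($W{\left(R \right)} = - \frac{5}{4} + \frac{1}{4} \cdot 27 = - \frac{5}{4} + \frac{27}{4} = \frac{11}{2}$)
$\frac{18552 + 139390}{W{\left(872 \right)}} = \frac{18552 + 139390}{\frac{11}{2}} = 157942 \cdot \frac{2}{11} = \frac{315884}{11}$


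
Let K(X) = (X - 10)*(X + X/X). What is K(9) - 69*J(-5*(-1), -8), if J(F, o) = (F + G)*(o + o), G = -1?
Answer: 4406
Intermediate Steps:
K(X) = (1 + X)*(-10 + X) (K(X) = (-10 + X)*(X + 1) = (-10 + X)*(1 + X) = (1 + X)*(-10 + X))
J(F, o) = 2*o*(-1 + F) (J(F, o) = (F - 1)*(o + o) = (-1 + F)*(2*o) = 2*o*(-1 + F))
K(9) - 69*J(-5*(-1), -8) = (-10 + 9² - 9*9) - 138*(-8)*(-1 - 5*(-1)) = (-10 + 81 - 81) - 138*(-8)*(-1 + 5) = -10 - 138*(-8)*4 = -10 - 69*(-64) = -10 + 4416 = 4406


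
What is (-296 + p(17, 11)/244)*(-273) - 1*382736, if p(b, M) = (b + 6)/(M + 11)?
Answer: -1620755783/5368 ≈ -3.0193e+5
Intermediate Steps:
p(b, M) = (6 + b)/(11 + M)
(-296 + p(17, 11)/244)*(-273) - 1*382736 = (-296 + ((6 + 17)/(11 + 11))/244)*(-273) - 1*382736 = (-296 + (23/22)*(1/244))*(-273) - 382736 = (-296 + 23/5368)*(-273) - 382736 = -1588905/5368*(-273) - 382736 = 433771065/5368 - 382736 = -1620755783/5368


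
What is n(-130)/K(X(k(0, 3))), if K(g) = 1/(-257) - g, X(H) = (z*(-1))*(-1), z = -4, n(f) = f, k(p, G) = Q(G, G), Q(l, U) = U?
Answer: -2570/79 ≈ -32.532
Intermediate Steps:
k(p, G) = G
X(H) = -4 (X(H) = -4*(-1)*(-1) = 4*(-1) = -4)
K(g) = -1/257 - g
n(-130)/K(X(k(0, 3))) = -130/(-1/257 - 1*(-4)) = -130/(-1/257 + 4) = -130/1027/257 = -130*257/1027 = -2570/79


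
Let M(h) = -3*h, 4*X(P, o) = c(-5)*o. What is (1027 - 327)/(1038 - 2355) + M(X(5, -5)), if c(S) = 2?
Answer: 18355/2634 ≈ 6.9685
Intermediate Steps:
X(P, o) = o/2 (X(P, o) = (2*o)/4 = o/2)
(1027 - 327)/(1038 - 2355) + M(X(5, -5)) = (1027 - 327)/(1038 - 2355) - 3*(-5)/2 = 700/(-1317) - 3*(-5/2) = 700*(-1/1317) + 15/2 = -700/1317 + 15/2 = 18355/2634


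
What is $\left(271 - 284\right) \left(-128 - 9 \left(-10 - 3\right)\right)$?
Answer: $143$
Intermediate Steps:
$\left(271 - 284\right) \left(-128 - 9 \left(-10 - 3\right)\right) = - 13 \left(-128 - -117\right) = - 13 \left(-128 + 117\right) = \left(-13\right) \left(-11\right) = 143$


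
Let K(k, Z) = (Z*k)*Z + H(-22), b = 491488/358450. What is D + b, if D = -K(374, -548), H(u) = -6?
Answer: -20129420844506/179225 ≈ -1.1231e+8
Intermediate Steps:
b = 245744/179225 (b = 491488*(1/358450) = 245744/179225 ≈ 1.3711)
K(k, Z) = -6 + k*Z² (K(k, Z) = (Z*k)*Z - 6 = k*Z² - 6 = -6 + k*Z²)
D = -112313690 (D = -(-6 + 374*(-548)²) = -(-6 + 374*300304) = -(-6 + 112313696) = -1*112313690 = -112313690)
D + b = -112313690 + 245744/179225 = -20129420844506/179225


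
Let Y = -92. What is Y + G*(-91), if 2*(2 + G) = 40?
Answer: -1730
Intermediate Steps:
G = 18 (G = -2 + (½)*40 = -2 + 20 = 18)
Y + G*(-91) = -92 + 18*(-91) = -92 - 1638 = -1730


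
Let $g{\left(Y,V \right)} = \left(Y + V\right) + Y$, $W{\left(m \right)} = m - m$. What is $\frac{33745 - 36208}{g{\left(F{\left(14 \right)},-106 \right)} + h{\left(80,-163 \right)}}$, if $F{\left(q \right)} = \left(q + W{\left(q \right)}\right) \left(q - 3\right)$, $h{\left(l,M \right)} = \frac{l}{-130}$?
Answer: $- \frac{32019}{2618} \approx -12.23$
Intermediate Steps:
$h{\left(l,M \right)} = - \frac{l}{130}$ ($h{\left(l,M \right)} = l \left(- \frac{1}{130}\right) = - \frac{l}{130}$)
$W{\left(m \right)} = 0$
$F{\left(q \right)} = q \left(-3 + q\right)$ ($F{\left(q \right)} = \left(q + 0\right) \left(q - 3\right) = q \left(-3 + q\right)$)
$g{\left(Y,V \right)} = V + 2 Y$ ($g{\left(Y,V \right)} = \left(V + Y\right) + Y = V + 2 Y$)
$\frac{33745 - 36208}{g{\left(F{\left(14 \right)},-106 \right)} + h{\left(80,-163 \right)}} = \frac{33745 - 36208}{\left(-106 + 2 \cdot 14 \left(-3 + 14\right)\right) - \frac{8}{13}} = - \frac{2463}{\left(-106 + 2 \cdot 14 \cdot 11\right) - \frac{8}{13}} = - \frac{2463}{\left(-106 + 2 \cdot 154\right) - \frac{8}{13}} = - \frac{2463}{\left(-106 + 308\right) - \frac{8}{13}} = - \frac{2463}{202 - \frac{8}{13}} = - \frac{2463}{\frac{2618}{13}} = \left(-2463\right) \frac{13}{2618} = - \frac{32019}{2618}$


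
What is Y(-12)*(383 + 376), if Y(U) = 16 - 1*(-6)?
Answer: 16698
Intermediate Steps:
Y(U) = 22 (Y(U) = 16 + 6 = 22)
Y(-12)*(383 + 376) = 22*(383 + 376) = 22*759 = 16698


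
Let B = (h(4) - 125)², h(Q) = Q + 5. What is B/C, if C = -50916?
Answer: -3364/12729 ≈ -0.26428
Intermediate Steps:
h(Q) = 5 + Q
B = 13456 (B = ((5 + 4) - 125)² = (9 - 125)² = (-116)² = 13456)
B/C = 13456/(-50916) = 13456*(-1/50916) = -3364/12729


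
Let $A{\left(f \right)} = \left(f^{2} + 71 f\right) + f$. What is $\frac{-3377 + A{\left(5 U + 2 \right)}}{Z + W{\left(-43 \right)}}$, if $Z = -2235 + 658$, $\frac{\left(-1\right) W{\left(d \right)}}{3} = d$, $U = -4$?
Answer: $\frac{4349}{1448} \approx 3.0035$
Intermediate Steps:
$W{\left(d \right)} = - 3 d$
$Z = -1577$
$A{\left(f \right)} = f^{2} + 72 f$
$\frac{-3377 + A{\left(5 U + 2 \right)}}{Z + W{\left(-43 \right)}} = \frac{-3377 + \left(5 \left(-4\right) + 2\right) \left(72 + \left(5 \left(-4\right) + 2\right)\right)}{-1577 - -129} = \frac{-3377 + \left(-20 + 2\right) \left(72 + \left(-20 + 2\right)\right)}{-1577 + 129} = \frac{-3377 - 18 \left(72 - 18\right)}{-1448} = \left(-3377 - 972\right) \left(- \frac{1}{1448}\right) = \left(-4349\right) \left(- \frac{1}{1448}\right) = \frac{4349}{1448}$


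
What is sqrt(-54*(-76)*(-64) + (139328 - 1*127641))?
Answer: I*sqrt(250969) ≈ 500.97*I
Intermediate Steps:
sqrt(-54*(-76)*(-64) + (139328 - 1*127641)) = sqrt(4104*(-64) + (139328 - 127641)) = sqrt(-262656 + 11687) = sqrt(-250969) = I*sqrt(250969)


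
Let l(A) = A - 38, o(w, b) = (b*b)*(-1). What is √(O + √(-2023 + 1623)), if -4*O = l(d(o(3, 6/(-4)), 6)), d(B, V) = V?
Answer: 2*√(2 + 5*I) ≈ 3.8432 + 2.602*I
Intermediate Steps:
o(w, b) = -b² (o(w, b) = b²*(-1) = -b²)
l(A) = -38 + A
O = 8 (O = -(-38 + 6)/4 = -¼*(-32) = 8)
√(O + √(-2023 + 1623)) = √(8 + √(-2023 + 1623)) = √(8 + √(-400)) = √(8 + 20*I)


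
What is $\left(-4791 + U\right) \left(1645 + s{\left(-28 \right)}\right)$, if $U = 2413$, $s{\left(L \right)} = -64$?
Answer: $-3759618$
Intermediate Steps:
$\left(-4791 + U\right) \left(1645 + s{\left(-28 \right)}\right) = \left(-4791 + 2413\right) \left(1645 - 64\right) = \left(-2378\right) 1581 = -3759618$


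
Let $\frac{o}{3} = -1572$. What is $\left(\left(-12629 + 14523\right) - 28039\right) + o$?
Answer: $-30861$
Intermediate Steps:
$o = -4716$ ($o = 3 \left(-1572\right) = -4716$)
$\left(\left(-12629 + 14523\right) - 28039\right) + o = \left(\left(-12629 + 14523\right) - 28039\right) - 4716 = \left(1894 - 28039\right) - 4716 = -26145 - 4716 = -30861$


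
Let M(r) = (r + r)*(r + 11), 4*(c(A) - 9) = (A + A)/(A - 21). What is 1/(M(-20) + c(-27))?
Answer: 32/11817 ≈ 0.0027080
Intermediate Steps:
c(A) = 9 + A/(2*(-21 + A)) (c(A) = 9 + ((A + A)/(A - 21))/4 = 9 + ((2*A)/(-21 + A))/4 = 9 + (2*A/(-21 + A))/4 = 9 + A/(2*(-21 + A)))
M(r) = 2*r*(11 + r) (M(r) = (2*r)*(11 + r) = 2*r*(11 + r))
1/(M(-20) + c(-27)) = 1/(2*(-20)*(11 - 20) + (-378 + 19*(-27))/(2*(-21 - 27))) = 1/(2*(-20)*(-9) + (1/2)*(-378 - 513)/(-48)) = 1/(360 + (1/2)*(-1/48)*(-891)) = 1/(360 + 297/32) = 1/(11817/32) = 32/11817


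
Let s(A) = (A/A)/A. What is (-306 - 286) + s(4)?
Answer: -2367/4 ≈ -591.75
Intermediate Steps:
s(A) = 1/A
(-306 - 286) + s(4) = (-306 - 286) + 1/4 = -592 + 1/4 = -2367/4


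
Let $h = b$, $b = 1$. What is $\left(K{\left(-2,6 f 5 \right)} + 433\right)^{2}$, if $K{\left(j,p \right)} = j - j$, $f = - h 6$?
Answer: $187489$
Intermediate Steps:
$h = 1$
$f = -6$ ($f = \left(-1\right) 1 \cdot 6 = \left(-1\right) 6 = -6$)
$K{\left(j,p \right)} = 0$
$\left(K{\left(-2,6 f 5 \right)} + 433\right)^{2} = \left(0 + 433\right)^{2} = 433^{2} = 187489$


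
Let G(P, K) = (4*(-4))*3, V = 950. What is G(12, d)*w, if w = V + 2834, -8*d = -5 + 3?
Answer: -181632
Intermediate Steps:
d = ¼ (d = -(-5 + 3)/8 = -⅛*(-2) = ¼ ≈ 0.25000)
G(P, K) = -48 (G(P, K) = -16*3 = -48)
w = 3784 (w = 950 + 2834 = 3784)
G(12, d)*w = -48*3784 = -181632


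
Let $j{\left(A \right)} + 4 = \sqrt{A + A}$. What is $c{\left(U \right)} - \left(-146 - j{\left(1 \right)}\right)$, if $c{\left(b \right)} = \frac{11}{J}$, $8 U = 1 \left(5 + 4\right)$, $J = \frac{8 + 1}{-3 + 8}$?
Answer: $\frac{1333}{9} + \sqrt{2} \approx 149.53$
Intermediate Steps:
$j{\left(A \right)} = -4 + \sqrt{2} \sqrt{A}$ ($j{\left(A \right)} = -4 + \sqrt{A + A} = -4 + \sqrt{2 A} = -4 + \sqrt{2} \sqrt{A}$)
$J = \frac{9}{5} \approx 1.8$
$U = \frac{9}{8}$ ($U = \frac{1 \left(5 + 4\right)}{8} = \frac{1 \cdot 9}{8} = \frac{1}{8} \cdot 9 = \frac{9}{8} \approx 1.125$)
$c{\left(b \right)} = \frac{55}{9}$ ($c{\left(b \right)} = \frac{11}{\frac{9}{5}} = 11 \cdot \frac{5}{9} = \frac{55}{9}$)
$c{\left(U \right)} - \left(-146 - j{\left(1 \right)}\right) = \frac{55}{9} - \left(-146 - \left(-4 + \sqrt{2} \sqrt{1}\right)\right) = \frac{55}{9} - \left(-146 - \left(-4 + \sqrt{2} \cdot 1\right)\right) = \frac{55}{9} - \left(-146 - \left(-4 + \sqrt{2}\right)\right) = \frac{55}{9} - \left(-146 + \left(4 - \sqrt{2}\right)\right) = \frac{55}{9} - \left(-142 - \sqrt{2}\right) = \frac{55}{9} + \left(142 + \sqrt{2}\right) = \frac{1333}{9} + \sqrt{2}$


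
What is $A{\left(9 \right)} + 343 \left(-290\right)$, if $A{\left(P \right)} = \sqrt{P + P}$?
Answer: $-99470 + 3 \sqrt{2} \approx -99466.0$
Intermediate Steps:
$A{\left(P \right)} = \sqrt{2} \sqrt{P}$ ($A{\left(P \right)} = \sqrt{2 P} = \sqrt{2} \sqrt{P}$)
$A{\left(9 \right)} + 343 \left(-290\right) = \sqrt{2} \sqrt{9} + 343 \left(-290\right) = \sqrt{2} \cdot 3 - 99470 = 3 \sqrt{2} - 99470 = -99470 + 3 \sqrt{2}$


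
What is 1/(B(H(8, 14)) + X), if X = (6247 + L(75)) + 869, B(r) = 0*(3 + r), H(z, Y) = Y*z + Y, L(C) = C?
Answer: 1/7191 ≈ 0.00013906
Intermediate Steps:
H(z, Y) = Y + Y*z
B(r) = 0
X = 7191 (X = (6247 + 75) + 869 = 6322 + 869 = 7191)
1/(B(H(8, 14)) + X) = 1/(0 + 7191) = 1/7191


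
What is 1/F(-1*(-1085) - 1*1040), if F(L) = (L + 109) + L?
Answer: 1/199 ≈ 0.0050251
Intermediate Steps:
F(L) = 109 + 2*L (F(L) = (109 + L) + L = 109 + 2*L)
1/F(-1*(-1085) - 1*1040) = 1/(109 + 2*(-1*(-1085) - 1*1040)) = 1/(109 + 2*(1085 - 1040)) = 1/(109 + 2*45) = 1/(109 + 90) = 1/199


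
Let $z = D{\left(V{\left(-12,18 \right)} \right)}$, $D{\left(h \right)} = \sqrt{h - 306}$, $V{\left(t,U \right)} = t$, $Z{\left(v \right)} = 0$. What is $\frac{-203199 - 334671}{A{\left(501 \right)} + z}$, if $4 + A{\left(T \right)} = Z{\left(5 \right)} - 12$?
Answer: $\frac{4302960}{287} + \frac{268935 i \sqrt{318}}{287} \approx 14993.0 + 16710.0 i$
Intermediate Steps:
$D{\left(h \right)} = \sqrt{-306 + h}$
$z = i \sqrt{318}$ ($z = \sqrt{-306 - 12} = \sqrt{-318} = i \sqrt{318} \approx 17.833 i$)
$A{\left(T \right)} = -16$ ($A{\left(T \right)} = -4 + \left(0 - 12\right) = -4 - 12 = -16$)
$\frac{-203199 - 334671}{A{\left(501 \right)} + z} = \frac{-203199 - 334671}{-16 + i \sqrt{318}} = - \frac{537870}{-16 + i \sqrt{318}}$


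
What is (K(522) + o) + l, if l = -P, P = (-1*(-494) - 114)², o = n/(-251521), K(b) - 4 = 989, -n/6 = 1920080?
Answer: -36058351567/251521 ≈ -1.4336e+5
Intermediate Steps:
n = -11520480 (n = -6*1920080 = -11520480)
K(b) = 993 (K(b) = 4 + 989 = 993)
o = 11520480/251521 (o = -11520480/(-251521) = -11520480*(-1/251521) = 11520480/251521 ≈ 45.803)
P = 144400 (P = (494 - 114)² = 380² = 144400)
l = -144400 (l = -1*144400 = -144400)
(K(522) + o) + l = (993 + 11520480/251521) - 144400 = 261280833/251521 - 144400 = -36058351567/251521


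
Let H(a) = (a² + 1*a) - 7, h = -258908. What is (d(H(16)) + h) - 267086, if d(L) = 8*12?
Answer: -525898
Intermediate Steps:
H(a) = -7 + a + a² (H(a) = (a² + a) - 7 = (a + a²) - 7 = -7 + a + a²)
d(L) = 96
(d(H(16)) + h) - 267086 = (96 - 258908) - 267086 = -258812 - 267086 = -525898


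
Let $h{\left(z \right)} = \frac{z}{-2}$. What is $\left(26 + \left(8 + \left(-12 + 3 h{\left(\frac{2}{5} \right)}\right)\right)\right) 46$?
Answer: $\frac{4922}{5} \approx 984.4$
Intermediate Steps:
$h{\left(z \right)} = - \frac{z}{2}$ ($h{\left(z \right)} = z \left(- \frac{1}{2}\right) = - \frac{z}{2}$)
$\left(26 + \left(8 + \left(-12 + 3 h{\left(\frac{2}{5} \right)}\right)\right)\right) 46 = \left(26 + \left(8 - \left(12 - 3 \left(- \frac{2 \cdot \frac{1}{5}}{2}\right)\right)\right)\right) 46 = \left(26 + \left(8 - \left(12 - 3 \left(\left(- \frac{1}{2}\right) \frac{2}{5}\right)\right)\right)\right) 46 = \left(26 + \left(8 + \left(-12 + 3 \left(- \frac{1}{5}\right)\right)\right)\right) 46 = \left(26 + \left(8 - \frac{63}{5}\right)\right) 46 = \left(26 - \frac{23}{5}\right) 46 = \frac{107}{5} \cdot 46 = \frac{4922}{5}$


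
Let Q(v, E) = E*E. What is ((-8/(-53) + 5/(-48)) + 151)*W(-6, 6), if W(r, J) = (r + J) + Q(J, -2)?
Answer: 384263/636 ≈ 604.19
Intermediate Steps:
Q(v, E) = E²
W(r, J) = 4 + J + r (W(r, J) = (r + J) + (-2)² = (J + r) + 4 = 4 + J + r)
((-8/(-53) + 5/(-48)) + 151)*W(-6, 6) = ((-8/(-53) + 5/(-48)) + 151)*(4 + 6 - 6) = ((-8*(-1/53) + 5*(-1/48)) + 151)*4 = ((8/53 - 5/48) + 151)*4 = (119/2544 + 151)*4 = (384263/2544)*4 = 384263/636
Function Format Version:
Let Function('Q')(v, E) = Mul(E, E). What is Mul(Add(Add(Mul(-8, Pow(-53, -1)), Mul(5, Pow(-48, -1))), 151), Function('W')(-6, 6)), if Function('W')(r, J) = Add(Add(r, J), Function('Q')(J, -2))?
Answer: Rational(384263, 636) ≈ 604.19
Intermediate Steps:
Function('Q')(v, E) = Pow(E, 2)
Function('W')(r, J) = Add(4, J, r) (Function('W')(r, J) = Add(Add(r, J), Pow(-2, 2)) = Add(Add(J, r), 4) = Add(4, J, r))
Mul(Add(Add(Mul(-8, Pow(-53, -1)), Mul(5, Pow(-48, -1))), 151), Function('W')(-6, 6)) = Mul(Add(Add(Mul(-8, Pow(-53, -1)), Mul(5, Pow(-48, -1))), 151), Add(4, 6, -6)) = Mul(Add(Add(Mul(-8, Rational(-1, 53)), Mul(5, Rational(-1, 48))), 151), 4) = Mul(Add(Add(Rational(8, 53), Rational(-5, 48)), 151), 4) = Mul(Add(Rational(119, 2544), 151), 4) = Mul(Rational(384263, 2544), 4) = Rational(384263, 636)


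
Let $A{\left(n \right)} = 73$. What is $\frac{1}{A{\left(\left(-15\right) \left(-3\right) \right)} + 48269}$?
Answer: $\frac{1}{48342} \approx 2.0686 \cdot 10^{-5}$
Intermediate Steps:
$\frac{1}{A{\left(\left(-15\right) \left(-3\right) \right)} + 48269} = \frac{1}{73 + 48269} = \frac{1}{48342}$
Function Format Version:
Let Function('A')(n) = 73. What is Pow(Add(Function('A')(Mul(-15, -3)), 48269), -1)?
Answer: Rational(1, 48342) ≈ 2.0686e-5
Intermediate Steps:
Pow(Add(Function('A')(Mul(-15, -3)), 48269), -1) = Pow(Add(73, 48269), -1) = Pow(48342, -1) = Rational(1, 48342)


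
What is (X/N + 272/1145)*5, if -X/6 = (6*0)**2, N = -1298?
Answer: 272/229 ≈ 1.1878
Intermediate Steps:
X = 0 (X = -6*(6*0)**2 = -6*0**2 = -6*0 = 0)
(X/N + 272/1145)*5 = (0/(-1298) + 272/1145)*5 = (0*(-1/1298) + 272*(1/1145))*5 = (0 + 272/1145)*5 = (272/1145)*5 = 272/229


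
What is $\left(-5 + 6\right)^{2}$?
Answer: $1$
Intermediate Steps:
$\left(-5 + 6\right)^{2} = 1^{2} = 1$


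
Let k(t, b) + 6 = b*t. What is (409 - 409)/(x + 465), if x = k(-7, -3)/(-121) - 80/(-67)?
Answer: 0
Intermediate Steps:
k(t, b) = -6 + b*t
x = 8675/8107 (x = (-6 - 3*(-7))/(-121) - 80/(-67) = (-6 + 21)*(-1/121) - 80*(-1/67) = 15*(-1/121) + 80/67 = -15/121 + 80/67 = 8675/8107 ≈ 1.0701)
(409 - 409)/(x + 465) = (409 - 409)/(8675/8107 + 465) = 0/(3778430/8107) = 0*(8107/3778430) = 0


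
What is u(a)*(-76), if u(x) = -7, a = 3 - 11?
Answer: 532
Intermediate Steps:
a = -8
u(a)*(-76) = -7*(-76) = 532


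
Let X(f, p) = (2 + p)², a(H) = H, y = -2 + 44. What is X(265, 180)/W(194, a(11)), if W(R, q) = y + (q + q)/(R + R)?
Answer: 6426056/8159 ≈ 787.60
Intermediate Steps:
y = 42
W(R, q) = 42 + q/R (W(R, q) = 42 + (q + q)/(R + R) = 42 + (2*q)/((2*R)) = 42 + (2*q)*(1/(2*R)) = 42 + q/R)
X(265, 180)/W(194, a(11)) = (2 + 180)²/(42 + 11/194) = 182²/(42 + 11*(1/194)) = 33124/(42 + 11/194) = 33124/(8159/194) = 33124*(194/8159) = 6426056/8159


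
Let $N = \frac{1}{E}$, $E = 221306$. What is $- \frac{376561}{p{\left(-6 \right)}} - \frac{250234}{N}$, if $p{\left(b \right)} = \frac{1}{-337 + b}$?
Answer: $-55249125181$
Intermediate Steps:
$N = \frac{1}{221306} \approx 4.5186 \cdot 10^{-6}$
$- \frac{376561}{p{\left(-6 \right)}} - \frac{250234}{N} = - \frac{376561}{\frac{1}{-337 - 6}} - 250234 \frac{1}{\frac{1}{221306}} = - \frac{376561}{\frac{1}{-343}} - 55378285604 = - \frac{376561}{- \frac{1}{343}} - 55378285604 = \left(-376561\right) \left(-343\right) - 55378285604 = 129160423 - 55378285604 = -55249125181$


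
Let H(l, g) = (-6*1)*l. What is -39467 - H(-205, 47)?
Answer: -40697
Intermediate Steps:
H(l, g) = -6*l
-39467 - H(-205, 47) = -39467 - (-6)*(-205) = -39467 - 1*1230 = -39467 - 1230 = -40697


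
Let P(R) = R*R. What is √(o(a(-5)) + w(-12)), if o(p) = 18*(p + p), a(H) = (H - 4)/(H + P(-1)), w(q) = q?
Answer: √69 ≈ 8.3066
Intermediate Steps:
P(R) = R²
a(H) = (-4 + H)/(1 + H) (a(H) = (H - 4)/(H + (-1)²) = (-4 + H)/(H + 1) = (-4 + H)/(1 + H))
o(p) = 36*p (o(p) = 18*(2*p) = 36*p)
√(o(a(-5)) + w(-12)) = √(36*((-4 - 5)/(1 - 5)) - 12) = √(36*(-9/(-4)) - 12) = √(36*(-¼*(-9)) - 12) = √(36*(9/4) - 12) = √(81 - 12) = √69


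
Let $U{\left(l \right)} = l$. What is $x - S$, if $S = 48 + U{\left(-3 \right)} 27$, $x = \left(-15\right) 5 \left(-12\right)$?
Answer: $933$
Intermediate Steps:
$x = 900$ ($x = \left(-75\right) \left(-12\right) = 900$)
$S = -33$ ($S = 48 - 81 = -33$)
$x - S = 900 - -33 = 900 + 33 = 933$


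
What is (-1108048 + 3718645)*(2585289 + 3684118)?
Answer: 16366895105979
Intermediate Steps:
(-1108048 + 3718645)*(2585289 + 3684118) = 2610597*6269407 = 16366895105979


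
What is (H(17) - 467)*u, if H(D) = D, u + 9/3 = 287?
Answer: -127800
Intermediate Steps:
u = 284 (u = -3 + 287 = 284)
(H(17) - 467)*u = (17 - 467)*284 = -450*284 = -127800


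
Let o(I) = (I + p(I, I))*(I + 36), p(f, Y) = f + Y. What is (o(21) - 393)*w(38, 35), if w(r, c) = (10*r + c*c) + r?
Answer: 5254314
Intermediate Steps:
w(r, c) = c² + 11*r (w(r, c) = (10*r + c²) + r = (c² + 10*r) + r = c² + 11*r)
p(f, Y) = Y + f
o(I) = 3*I*(36 + I) (o(I) = (I + (I + I))*(I + 36) = (I + 2*I)*(36 + I) = (3*I)*(36 + I) = 3*I*(36 + I))
(o(21) - 393)*w(38, 35) = (3*21*(36 + 21) - 393)*(35² + 11*38) = (3*21*57 - 393)*(1225 + 418) = (3591 - 393)*1643 = 3198*1643 = 5254314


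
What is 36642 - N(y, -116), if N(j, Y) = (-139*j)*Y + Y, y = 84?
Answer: -1317658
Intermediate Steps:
N(j, Y) = Y - 139*Y*j (N(j, Y) = -139*Y*j + Y = Y - 139*Y*j)
36642 - N(y, -116) = 36642 - (-116)*(1 - 139*84) = 36642 - (-116)*(1 - 11676) = 36642 - (-116)*(-11675) = 36642 - 1*1354300 = 36642 - 1354300 = -1317658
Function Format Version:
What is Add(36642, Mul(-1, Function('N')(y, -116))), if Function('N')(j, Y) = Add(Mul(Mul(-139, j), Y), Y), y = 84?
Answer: -1317658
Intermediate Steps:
Function('N')(j, Y) = Add(Y, Mul(-139, Y, j)) (Function('N')(j, Y) = Add(Mul(-139, Y, j), Y) = Add(Y, Mul(-139, Y, j)))
Add(36642, Mul(-1, Function('N')(y, -116))) = Add(36642, Mul(-1, Mul(-116, Add(1, Mul(-139, 84))))) = Add(36642, Mul(-1, Mul(-116, Add(1, -11676)))) = Add(36642, Mul(-1, Mul(-116, -11675))) = Add(36642, Mul(-1, 1354300)) = Add(36642, -1354300) = -1317658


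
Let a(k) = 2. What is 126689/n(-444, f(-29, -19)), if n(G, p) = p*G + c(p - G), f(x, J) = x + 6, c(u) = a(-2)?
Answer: 126689/10214 ≈ 12.403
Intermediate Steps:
c(u) = 2
f(x, J) = 6 + x
n(G, p) = 2 + G*p (n(G, p) = p*G + 2 = G*p + 2 = 2 + G*p)
126689/n(-444, f(-29, -19)) = 126689/(2 - 444*(6 - 29)) = 126689/(2 - 444*(-23)) = 126689/(2 + 10212) = 126689/10214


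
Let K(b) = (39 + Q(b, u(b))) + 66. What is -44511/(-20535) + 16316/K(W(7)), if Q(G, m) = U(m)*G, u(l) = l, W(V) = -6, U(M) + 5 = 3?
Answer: 3065377/21645 ≈ 141.62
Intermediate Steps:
U(M) = -2 (U(M) = -5 + 3 = -2)
Q(G, m) = -2*G
K(b) = 105 - 2*b (K(b) = (39 - 2*b) + 66 = 105 - 2*b)
-44511/(-20535) + 16316/K(W(7)) = -44511/(-20535) + 16316/(105 - 2*(-6)) = -44511*(-1/20535) + 16316/(105 + 12) = 401/185 + 16316/117 = 3065377/21645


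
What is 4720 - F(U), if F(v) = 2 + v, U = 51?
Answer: 4667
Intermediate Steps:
4720 - F(U) = 4720 - (2 + 51) = 4720 - 1*53 = 4720 - 53 = 4667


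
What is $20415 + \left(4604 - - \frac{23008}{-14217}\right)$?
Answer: $\frac{355672115}{14217} \approx 25017.0$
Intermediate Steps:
$20415 + \left(4604 - - \frac{23008}{-14217}\right) = 20415 + \left(4604 - \left(-23008\right) \left(- \frac{1}{14217}\right)\right) = 20415 + \left(4604 - \frac{23008}{14217}\right) = 20415 + \frac{65432060}{14217} = \frac{355672115}{14217}$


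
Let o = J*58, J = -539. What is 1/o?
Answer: -1/31262 ≈ -3.1988e-5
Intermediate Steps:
o = -31262 (o = -539*58 = -31262)
1/o = 1/(-31262) = -1/31262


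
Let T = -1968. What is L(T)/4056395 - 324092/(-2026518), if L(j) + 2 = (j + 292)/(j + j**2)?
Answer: 70681241303441623/441964779933365780 ≈ 0.15992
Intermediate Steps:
L(j) = -2 + (292 + j)/(j + j**2) (L(j) = -2 + (j + 292)/(j + j**2) = -2 + (292 + j)/(j + j**2))
L(T)/4056395 - 324092/(-2026518) = ((292 - 1*(-1968) - 2*(-1968)**2)/((-1968)*(1 - 1968)))/4056395 - 324092/(-2026518) = -1/1968*(292 + 1968 - 2*3873024)/(-1967)*(1/4056395) - 324092*(-1/2026518) = -1/1968*(-1/1967)*(292 + 1968 - 7746048)*(1/4056395) + 162046/1013259 = -1/1968*(-1/1967)*(-7743788)*(1/4056395) + 162046/1013259 = -1935947/967764*1/4056395 + 162046/1013259 = -1935947/3925633050780 + 162046/1013259 = 70681241303441623/441964779933365780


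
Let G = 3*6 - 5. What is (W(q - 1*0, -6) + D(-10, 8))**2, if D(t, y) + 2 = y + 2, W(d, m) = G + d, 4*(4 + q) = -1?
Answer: 4489/16 ≈ 280.56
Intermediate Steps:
q = -17/4 (q = -4 + (1/4)*(-1) = -4 - 1/4 = -17/4 ≈ -4.2500)
G = 13 (G = 18 - 5 = 13)
W(d, m) = 13 + d
D(t, y) = y (D(t, y) = -2 + (y + 2) = -2 + (2 + y) = y)
(W(q - 1*0, -6) + D(-10, 8))**2 = ((13 + (-17/4 - 1*0)) + 8)**2 = ((13 + (-17/4 + 0)) + 8)**2 = ((13 - 17/4) + 8)**2 = (35/4 + 8)**2 = (67/4)**2 = 4489/16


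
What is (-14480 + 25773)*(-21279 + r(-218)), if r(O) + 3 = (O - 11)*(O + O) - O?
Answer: 889662540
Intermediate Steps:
r(O) = -3 - O + 2*O*(-11 + O) (r(O) = -3 + ((O - 11)*(O + O) - O) = -3 + ((-11 + O)*(2*O) - O) = -3 + (2*O*(-11 + O) - O) = -3 + (-O + 2*O*(-11 + O)) = -3 - O + 2*O*(-11 + O))
(-14480 + 25773)*(-21279 + r(-218)) = (-14480 + 25773)*(-21279 + (-3 - 23*(-218) + 2*(-218)²)) = 11293*(-21279 + (-3 + 5014 + 2*47524)) = 11293*(-21279 + (-3 + 5014 + 95048)) = 11293*(-21279 + 100059) = 11293*78780 = 889662540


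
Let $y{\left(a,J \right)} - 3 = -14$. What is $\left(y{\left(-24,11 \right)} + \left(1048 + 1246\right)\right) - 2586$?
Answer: $-303$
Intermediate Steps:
$y{\left(a,J \right)} = -11$ ($y{\left(a,J \right)} = 3 - 14 = -11$)
$\left(y{\left(-24,11 \right)} + \left(1048 + 1246\right)\right) - 2586 = \left(-11 + \left(1048 + 1246\right)\right) - 2586 = \left(-11 + 2294\right) - 2586 = 2283 - 2586 = -303$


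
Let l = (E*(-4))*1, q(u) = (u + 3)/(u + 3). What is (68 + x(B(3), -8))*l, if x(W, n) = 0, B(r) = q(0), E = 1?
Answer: -272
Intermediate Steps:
q(u) = 1 (q(u) = (3 + u)/(3 + u) = 1)
B(r) = 1
l = -4 (l = (1*(-4))*1 = -4*1 = -4)
(68 + x(B(3), -8))*l = (68 + 0)*(-4) = 68*(-4) = -272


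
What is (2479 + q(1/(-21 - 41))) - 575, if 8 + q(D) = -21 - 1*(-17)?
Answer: 1892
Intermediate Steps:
q(D) = -12 (q(D) = -8 + (-21 - 1*(-17)) = -8 + (-21 + 17) = -8 - 4 = -12)
(2479 + q(1/(-21 - 41))) - 575 = (2479 - 12) - 575 = 2467 - 575 = 1892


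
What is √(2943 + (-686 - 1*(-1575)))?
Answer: 2*√958 ≈ 61.903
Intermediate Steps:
√(2943 + (-686 - 1*(-1575))) = √(2943 + (-686 + 1575)) = √(2943 + 889) = √3832 = 2*√958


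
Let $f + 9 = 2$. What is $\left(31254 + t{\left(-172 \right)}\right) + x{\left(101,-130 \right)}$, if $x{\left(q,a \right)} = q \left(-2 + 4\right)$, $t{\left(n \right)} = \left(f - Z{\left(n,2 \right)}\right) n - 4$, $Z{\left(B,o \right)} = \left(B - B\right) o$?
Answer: $32656$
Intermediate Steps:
$f = -7$ ($f = -9 + 2 = -7$)
$Z{\left(B,o \right)} = 0$ ($Z{\left(B,o \right)} = 0 o = 0$)
$t{\left(n \right)} = -4 - 7 n$ ($t{\left(n \right)} = \left(-7 - 0\right) n - 4 = \left(-7 + 0\right) n - 4 = - 7 n - 4 = -4 - 7 n$)
$x{\left(q,a \right)} = 2 q$ ($x{\left(q,a \right)} = q 2 = 2 q$)
$\left(31254 + t{\left(-172 \right)}\right) + x{\left(101,-130 \right)} = \left(31254 - -1200\right) + 2 \cdot 101 = \left(31254 + \left(-4 + 1204\right)\right) + 202 = \left(31254 + 1200\right) + 202 = 32454 + 202 = 32656$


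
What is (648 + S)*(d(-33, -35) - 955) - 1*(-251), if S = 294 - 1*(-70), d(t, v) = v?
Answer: -1001629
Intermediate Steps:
S = 364 (S = 294 + 70 = 364)
(648 + S)*(d(-33, -35) - 955) - 1*(-251) = (648 + 364)*(-35 - 955) - 1*(-251) = 1012*(-990) + 251 = -1001880 + 251 = -1001629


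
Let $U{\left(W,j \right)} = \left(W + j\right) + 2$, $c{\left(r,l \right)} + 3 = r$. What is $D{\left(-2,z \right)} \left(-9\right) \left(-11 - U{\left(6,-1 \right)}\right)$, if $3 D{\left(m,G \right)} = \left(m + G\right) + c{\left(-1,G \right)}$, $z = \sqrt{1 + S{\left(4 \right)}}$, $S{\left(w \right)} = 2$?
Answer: $-324 + 54 \sqrt{3} \approx -230.47$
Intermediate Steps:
$c{\left(r,l \right)} = -3 + r$
$U{\left(W,j \right)} = 2 + W + j$
$z = \sqrt{3}$ ($z = \sqrt{1 + 2} = \sqrt{3} \approx 1.732$)
$D{\left(m,G \right)} = - \frac{4}{3} + \frac{G}{3} + \frac{m}{3}$ ($D{\left(m,G \right)} = \frac{\left(m + G\right) - 4}{3} = \frac{\left(G + m\right) - 4}{3} = \frac{-4 + G + m}{3} = - \frac{4}{3} + \frac{G}{3} + \frac{m}{3}$)
$D{\left(-2,z \right)} \left(-9\right) \left(-11 - U{\left(6,-1 \right)}\right) = \left(- \frac{4}{3} + \frac{\sqrt{3}}{3} + \frac{1}{3} \left(-2\right)\right) \left(-9\right) \left(-11 - \left(2 + 6 - 1\right)\right) = \left(- \frac{4}{3} + \frac{\sqrt{3}}{3} - \frac{2}{3}\right) \left(-9\right) \left(-11 - 7\right) = \left(-2 + \frac{\sqrt{3}}{3}\right) \left(-9\right) \left(-11 - 7\right) = \left(18 - 3 \sqrt{3}\right) \left(-18\right) = -324 + 54 \sqrt{3}$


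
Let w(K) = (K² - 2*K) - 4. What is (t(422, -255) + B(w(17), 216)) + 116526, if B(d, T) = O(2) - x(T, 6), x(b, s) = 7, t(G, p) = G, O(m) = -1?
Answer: 116940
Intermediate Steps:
w(K) = -4 + K² - 2*K
B(d, T) = -8 (B(d, T) = -1 - 1*7 = -1 - 7 = -8)
(t(422, -255) + B(w(17), 216)) + 116526 = (422 - 8) + 116526 = 414 + 116526 = 116940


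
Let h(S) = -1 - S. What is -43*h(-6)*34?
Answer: -7310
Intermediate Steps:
-43*h(-6)*34 = -43*(-1 - 1*(-6))*34 = -43*(-1 + 6)*34 = -43*5*34 = -215*34 = -7310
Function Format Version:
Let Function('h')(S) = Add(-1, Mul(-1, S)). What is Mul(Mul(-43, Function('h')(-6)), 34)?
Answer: -7310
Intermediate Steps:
Mul(Mul(-43, Function('h')(-6)), 34) = Mul(Mul(-43, Add(-1, Mul(-1, -6))), 34) = Mul(Mul(-43, Add(-1, 6)), 34) = Mul(Mul(-43, 5), 34) = Mul(-215, 34) = -7310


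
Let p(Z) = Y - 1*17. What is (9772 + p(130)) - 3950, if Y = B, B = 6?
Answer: 5811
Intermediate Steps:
Y = 6
p(Z) = -11 (p(Z) = 6 - 1*17 = 6 - 17 = -11)
(9772 + p(130)) - 3950 = (9772 - 11) - 3950 = 9761 - 3950 = 5811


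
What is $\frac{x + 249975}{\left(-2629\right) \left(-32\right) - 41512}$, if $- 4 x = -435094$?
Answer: $\frac{717497}{85232} \approx 8.4182$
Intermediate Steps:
$x = \frac{217547}{2}$ ($x = \left(- \frac{1}{4}\right) \left(-435094\right) = \frac{217547}{2} \approx 1.0877 \cdot 10^{5}$)
$\frac{x + 249975}{\left(-2629\right) \left(-32\right) - 41512} = \frac{\frac{217547}{2} + 249975}{\left(-2629\right) \left(-32\right) - 41512} = \frac{717497}{2 \left(84128 - 41512\right)} = \frac{717497}{2 \cdot 42616} = \frac{717497}{2} \cdot \frac{1}{42616} = \frac{717497}{85232}$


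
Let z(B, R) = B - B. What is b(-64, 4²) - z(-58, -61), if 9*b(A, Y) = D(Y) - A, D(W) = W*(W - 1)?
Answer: 304/9 ≈ 33.778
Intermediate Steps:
z(B, R) = 0
D(W) = W*(-1 + W)
b(A, Y) = -A/9 + Y*(-1 + Y)/9 (b(A, Y) = (Y*(-1 + Y) - A)/9 = (-A + Y*(-1 + Y))/9 = -A/9 + Y*(-1 + Y)/9)
b(-64, 4²) - z(-58, -61) = (-⅑*(-64) + (⅑)*4²*(-1 + 4²)) - 1*0 = (64/9 + (⅑)*16*(-1 + 16)) + 0 = (64/9 + (⅑)*16*15) + 0 = (64/9 + 80/3) + 0 = 304/9 + 0 = 304/9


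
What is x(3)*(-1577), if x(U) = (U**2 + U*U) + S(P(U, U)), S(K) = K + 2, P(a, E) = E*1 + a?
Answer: -41002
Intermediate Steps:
P(a, E) = E + a
S(K) = 2 + K
x(U) = 2 + 2*U + 2*U**2 (x(U) = (U**2 + U*U) + (2 + (U + U)) = (U**2 + U**2) + (2 + 2*U) = 2*U**2 + (2 + 2*U) = 2 + 2*U + 2*U**2)
x(3)*(-1577) = (2 + 2*3 + 2*3**2)*(-1577) = (2 + 6 + 2*9)*(-1577) = (2 + 6 + 18)*(-1577) = 26*(-1577) = -41002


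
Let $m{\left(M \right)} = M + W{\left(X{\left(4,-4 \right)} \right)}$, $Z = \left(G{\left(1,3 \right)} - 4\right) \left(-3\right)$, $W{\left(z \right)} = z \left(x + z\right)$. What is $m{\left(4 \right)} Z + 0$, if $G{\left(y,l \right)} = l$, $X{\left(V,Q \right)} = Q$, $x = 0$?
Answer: $60$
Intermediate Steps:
$W{\left(z \right)} = z^{2}$ ($W{\left(z \right)} = z \left(0 + z\right) = z z = z^{2}$)
$Z = 3$ ($Z = \left(3 - 4\right) \left(-3\right) = \left(-1\right) \left(-3\right) = 3$)
$m{\left(M \right)} = 16 + M$ ($m{\left(M \right)} = M + \left(-4\right)^{2} = M + 16 = 16 + M$)
$m{\left(4 \right)} Z + 0 = \left(16 + 4\right) 3 + 0 = 20 \cdot 3 + 0 = 60 + 0 = 60$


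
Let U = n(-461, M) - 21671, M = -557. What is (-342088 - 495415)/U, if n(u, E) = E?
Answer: 837503/22228 ≈ 37.678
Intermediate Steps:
U = -22228 (U = -557 - 21671 = -22228)
(-342088 - 495415)/U = (-342088 - 495415)/(-22228) = -837503*(-1/22228) = 837503/22228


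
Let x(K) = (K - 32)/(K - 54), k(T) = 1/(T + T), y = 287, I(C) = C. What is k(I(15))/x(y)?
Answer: 233/7650 ≈ 0.030458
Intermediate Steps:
k(T) = 1/(2*T)
x(K) = (-32 + K)/(-54 + K)
k(I(15))/x(y) = ((1/2)/15)/(((-32 + 287)/(-54 + 287))) = ((1/2)*(1/15))/((255/233)) = 1/(30*(((1/233)*255))) = 1/(30*(255/233)) = (1/30)*(233/255) = 233/7650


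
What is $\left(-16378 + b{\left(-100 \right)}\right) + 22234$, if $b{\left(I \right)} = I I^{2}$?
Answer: $-994144$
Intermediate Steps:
$b{\left(I \right)} = I^{3}$
$\left(-16378 + b{\left(-100 \right)}\right) + 22234 = \left(-16378 + \left(-100\right)^{3}\right) + 22234 = \left(-16378 - 1000000\right) + 22234 = -1016378 + 22234 = -994144$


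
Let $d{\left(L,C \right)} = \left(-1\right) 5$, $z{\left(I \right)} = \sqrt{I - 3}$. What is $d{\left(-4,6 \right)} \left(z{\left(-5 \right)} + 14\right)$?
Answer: $-70 - 10 i \sqrt{2} \approx -70.0 - 14.142 i$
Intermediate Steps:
$z{\left(I \right)} = \sqrt{-3 + I}$
$d{\left(L,C \right)} = -5$
$d{\left(-4,6 \right)} \left(z{\left(-5 \right)} + 14\right) = - 5 \left(\sqrt{-3 - 5} + 14\right) = - 5 \left(\sqrt{-8} + 14\right) = - 5 \left(2 i \sqrt{2} + 14\right) = - 5 \left(14 + 2 i \sqrt{2}\right) = -70 - 10 i \sqrt{2}$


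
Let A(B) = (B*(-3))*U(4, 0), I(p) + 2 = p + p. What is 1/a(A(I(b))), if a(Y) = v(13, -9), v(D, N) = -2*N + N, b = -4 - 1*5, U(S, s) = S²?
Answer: ⅑ ≈ 0.11111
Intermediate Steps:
b = -9 (b = -4 - 5 = -9)
I(p) = -2 + 2*p (I(p) = -2 + (p + p) = -2 + 2*p)
A(B) = -48*B (A(B) = (B*(-3))*4² = -3*B*16 = -48*B)
v(D, N) = -N
a(Y) = 9 (a(Y) = -1*(-9) = 9)
1/a(A(I(b))) = 1/9 = ⅑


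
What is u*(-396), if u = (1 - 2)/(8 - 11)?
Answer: -132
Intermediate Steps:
u = 1/3 (u = -1/(-3) = -1*(-1/3) = 1/3 ≈ 0.33333)
u*(-396) = (1/3)*(-396) = -132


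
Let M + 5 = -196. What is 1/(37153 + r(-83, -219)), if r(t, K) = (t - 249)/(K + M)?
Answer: 105/3901148 ≈ 2.6915e-5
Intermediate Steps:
M = -201 (M = -5 - 196 = -201)
r(t, K) = (-249 + t)/(-201 + K) (r(t, K) = (t - 249)/(K - 201) = (-249 + t)/(-201 + K))
1/(37153 + r(-83, -219)) = 1/(37153 + (-249 - 83)/(-201 - 219)) = 1/(37153 - 332/(-420)) = 1/(37153 - 1/420*(-332)) = 1/(37153 + 83/105) = 1/(3901148/105) = 105/3901148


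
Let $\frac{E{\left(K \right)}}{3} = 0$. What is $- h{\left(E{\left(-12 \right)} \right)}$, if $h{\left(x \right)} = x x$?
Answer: $0$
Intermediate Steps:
$E{\left(K \right)} = 0$ ($E{\left(K \right)} = 3 \cdot 0 = 0$)
$h{\left(x \right)} = x^{2}$
$- h{\left(E{\left(-12 \right)} \right)} = - 0^{2} = \left(-1\right) 0 = 0$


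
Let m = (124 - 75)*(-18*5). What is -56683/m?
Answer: 56683/4410 ≈ 12.853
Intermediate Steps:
m = -4410 (m = 49*(-90) = -4410)
-56683/m = -56683/(-4410) = -56683*(-1/4410) = 56683/4410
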